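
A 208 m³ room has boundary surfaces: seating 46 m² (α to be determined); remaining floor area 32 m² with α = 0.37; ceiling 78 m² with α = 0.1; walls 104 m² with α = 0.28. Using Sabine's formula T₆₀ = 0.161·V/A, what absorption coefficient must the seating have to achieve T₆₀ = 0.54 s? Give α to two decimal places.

0.29

Required total absorption A = 0.161·208/0.54 = 62.01 m².
Absorption from the other surfaces = 32·0.37 + 78·0.1 + 104·0.28 = 48.76 m², so the seating must supply 13.25 m² over 46 m².
α = 13.25/46 = 0.288.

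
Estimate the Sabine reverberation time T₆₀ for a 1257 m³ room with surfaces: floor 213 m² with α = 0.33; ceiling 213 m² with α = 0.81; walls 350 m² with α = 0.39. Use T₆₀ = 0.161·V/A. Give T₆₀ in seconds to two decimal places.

0.53 s

Summing Sᵢαᵢ: 213·0.33 + 213·0.81 + 350·0.39 = 379.32 m².
T₆₀ = 0.161 × 1257 / 379.32 = 0.534 s.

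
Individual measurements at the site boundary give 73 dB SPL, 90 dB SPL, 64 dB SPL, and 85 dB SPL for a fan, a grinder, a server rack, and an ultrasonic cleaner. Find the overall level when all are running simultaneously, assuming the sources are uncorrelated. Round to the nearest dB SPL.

For uncorrelated sources the intensities add, so convert each level to linear form, sum, and take 10·log₁₀ of the total.
Σ 10^(L/10) = 10^(73/10) + 10^(90/10) + 10^(64/10) + 10^(85/10) = 1.339e+09.
L_total = 10·log₁₀(1.339e+09) = 91.27 dB SPL.

91 dB SPL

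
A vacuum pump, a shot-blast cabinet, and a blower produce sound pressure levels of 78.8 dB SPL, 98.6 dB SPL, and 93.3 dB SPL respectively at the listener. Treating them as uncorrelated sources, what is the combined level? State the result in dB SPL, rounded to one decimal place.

For uncorrelated sources the intensities add, so convert each level to linear form, sum, and take 10·log₁₀ of the total.
Σ 10^(L/10) = 10^(78.8/10) + 10^(98.6/10) + 10^(93.3/10) = 9.458e+09.
L_total = 10·log₁₀(9.458e+09) = 99.76 dB SPL.

99.8 dB SPL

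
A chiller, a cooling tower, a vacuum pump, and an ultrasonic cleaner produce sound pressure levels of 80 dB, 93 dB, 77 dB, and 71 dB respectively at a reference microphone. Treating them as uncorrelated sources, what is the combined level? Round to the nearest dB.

Incoherent sources combine by intensity addition: L_total = 10·log₁₀(Σ 10^(L_i/10)).
Σ 10^(L/10) = 10^(80/10) + 10^(93/10) + 10^(77/10) + 10^(71/10) = 2.158e+09.
L_total = 10·log₁₀(2.158e+09) = 93.34 dB.

93 dB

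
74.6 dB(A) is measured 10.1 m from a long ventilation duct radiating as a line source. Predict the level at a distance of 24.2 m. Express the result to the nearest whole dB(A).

Line-source attenuation: ΔL = 10·log₁₀(r₂/r₁) = 10·log₁₀(24.2/10.1) = 3.795 dB.
L₂ = 74.6 − 10·log₁₀(24.2/10.1) = 74.6 − 3.795 = 70.81 dB(A).

71 dB(A)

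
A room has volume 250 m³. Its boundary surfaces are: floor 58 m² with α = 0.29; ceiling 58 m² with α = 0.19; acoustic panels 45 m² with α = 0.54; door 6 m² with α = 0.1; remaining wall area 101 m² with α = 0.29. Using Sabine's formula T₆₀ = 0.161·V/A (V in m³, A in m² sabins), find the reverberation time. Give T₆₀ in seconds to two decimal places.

0.49 s

Total absorption A = 58·0.29 + 58·0.19 + 45·0.54 + 6·0.1 + 101·0.29 = 82.03 m² sabins.
T₆₀ = 0.161·V/A = 0.161·250/82.03 = 0.491 s.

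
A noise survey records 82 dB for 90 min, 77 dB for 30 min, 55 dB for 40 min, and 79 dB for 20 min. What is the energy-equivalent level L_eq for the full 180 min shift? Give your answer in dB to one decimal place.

79.8 dB

The energy average is taken in the linear domain: L_eq = 10·log₁₀[(Σ tᵢ·10^(Lᵢ/10))/T], T = 180 min.
Σ tᵢ·10^(Lᵢ/10) = 90·10^(82/10) + 30·10^(77/10) + 40·10^(55/10) + 20·10^(79/10) = 1.737e+10.
L_eq = 10·log₁₀(1.737e+10/180) = 79.84 dB.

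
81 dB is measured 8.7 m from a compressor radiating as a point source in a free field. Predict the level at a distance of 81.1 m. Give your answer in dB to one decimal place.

Point-source attenuation: ΔL = 20·log₁₀(r₂/r₁) = 20·log₁₀(81.1/8.7) = 19.390 dB.
L₂ = 81 − 20·log₁₀(81.1/8.7) = 81 − 19.390 = 61.61 dB.

61.6 dB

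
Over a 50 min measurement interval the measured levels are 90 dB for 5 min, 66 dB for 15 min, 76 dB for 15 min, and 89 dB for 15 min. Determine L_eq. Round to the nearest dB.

85 dB

L_eq = 10·log₁₀[(1/T)·Σ tᵢ·10^(Lᵢ/10)] with T = 50 min.
Σ tᵢ·10^(Lᵢ/10) = 5·10^(90/10) + 15·10^(66/10) + 15·10^(76/10) + 15·10^(89/10) = 1.757e+10.
L_eq = 10·log₁₀(1.757e+10/50) = 85.46 dB.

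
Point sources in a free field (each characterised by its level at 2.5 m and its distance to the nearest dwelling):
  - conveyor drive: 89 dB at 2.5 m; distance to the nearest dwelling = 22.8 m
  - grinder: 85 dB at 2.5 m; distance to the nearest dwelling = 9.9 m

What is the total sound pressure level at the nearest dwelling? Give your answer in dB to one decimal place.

Propagate each source to the receiver with L = L_ref − 20·log₁₀(r/r_ref), then add intensities.
conveyor drive: 89 − 20·log₁₀(22.8/2.5) = 89 − 19.20 = 69.80 dB.
grinder: 85 − 20·log₁₀(9.9/2.5) = 85 − 11.95 = 73.05 dB.
Σ 10^(L/10) = 2.972e+07 → L_total = 10·log₁₀(2.972e+07) = 74.73 dB.

74.7 dB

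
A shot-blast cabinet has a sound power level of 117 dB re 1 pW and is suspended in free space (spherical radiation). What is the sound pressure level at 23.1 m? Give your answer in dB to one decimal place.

L_p = L_w − 10·log₁₀(4π·r²) with r = 23.1 m.
4π·r² = 6706 m², 10·log₁₀ of that is 38.264 dB.
L_p = 117 − 38.264 = 78.74 dB.

78.7 dB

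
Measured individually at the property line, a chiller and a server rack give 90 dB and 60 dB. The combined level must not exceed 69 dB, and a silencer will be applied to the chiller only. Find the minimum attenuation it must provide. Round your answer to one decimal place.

21.6 dB

The untreated sources together contribute 10^(60/10) = 1.000e+06, i.e. 60.00 dB.
The limit corresponds to 10^(69/10) = 7.943e+06; subtracting the fixed part leaves 6.943e+06 for the chiller, i.e. 68.42 dB.
Required insertion loss = 90 − 68.42 = 21.58 dB.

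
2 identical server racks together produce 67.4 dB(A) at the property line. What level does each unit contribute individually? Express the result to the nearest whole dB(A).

Dividing the total intensity by 2 lowers the level by 10·log₁₀ 2 = 3.010 dB: L₁ = 67.4 − 3.010.

64 dB(A)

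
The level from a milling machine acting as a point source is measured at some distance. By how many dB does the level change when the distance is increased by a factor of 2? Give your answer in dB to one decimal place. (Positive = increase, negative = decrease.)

With spherical spreading the level changes by −20·log₁₀(r₂/r₁).
ΔL = −20·log₁₀(2) = -6.02 dB.

-6.0 dB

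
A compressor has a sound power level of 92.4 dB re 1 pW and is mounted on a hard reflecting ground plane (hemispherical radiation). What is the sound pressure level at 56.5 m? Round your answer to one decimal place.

49.4 dB

The power spreads over a hemisphere of area 2π·r², so L_p = L_w − 10·log₁₀(2π·r²).
2π·r² = 2.006e+04 m², 10·log₁₀ of that is 43.023 dB.
L_p = 92.4 − 43.023 = 49.38 dB.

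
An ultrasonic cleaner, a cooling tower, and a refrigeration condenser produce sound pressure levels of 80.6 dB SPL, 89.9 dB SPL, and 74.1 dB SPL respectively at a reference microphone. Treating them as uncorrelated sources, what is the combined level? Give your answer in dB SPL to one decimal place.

Incoherent sources combine by intensity addition: L_total = 10·log₁₀(Σ 10^(L_i/10)).
Σ 10^(L/10) = 10^(80.6/10) + 10^(89.9/10) + 10^(74.1/10) = 1.118e+09.
L_total = 10·log₁₀(1.118e+09) = 90.48 dB SPL.

90.5 dB SPL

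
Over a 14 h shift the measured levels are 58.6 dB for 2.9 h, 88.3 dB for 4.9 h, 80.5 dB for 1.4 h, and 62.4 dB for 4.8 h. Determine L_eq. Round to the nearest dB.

Weight each interval's intensity by its duration and average over T = 14 h:
Σ tᵢ·10^(Lᵢ/10) = 2.9·10^(58.6/10) + 4.9·10^(88.3/10) + 1.4·10^(80.5/10) + 4.8·10^(62.4/10) = 3.480e+09.
L_eq = 10·log₁₀(3.480e+09/14) = 83.95 dB.

84 dB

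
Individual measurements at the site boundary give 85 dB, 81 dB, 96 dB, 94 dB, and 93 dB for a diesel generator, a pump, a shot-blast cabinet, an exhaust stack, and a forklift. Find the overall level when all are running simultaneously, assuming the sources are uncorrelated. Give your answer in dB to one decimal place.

For uncorrelated sources the intensities add, so convert each level to linear form, sum, and take 10·log₁₀ of the total.
Σ 10^(L/10) = 10^(85/10) + 10^(81/10) + 10^(96/10) + 10^(94/10) + 10^(93/10) = 8.930e+09.
L_total = 10·log₁₀(8.930e+09) = 99.51 dB.

99.5 dB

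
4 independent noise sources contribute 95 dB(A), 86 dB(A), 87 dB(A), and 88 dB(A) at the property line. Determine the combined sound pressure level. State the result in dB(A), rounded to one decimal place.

For uncorrelated sources the intensities add, so convert each level to linear form, sum, and take 10·log₁₀ of the total.
Σ 10^(L/10) = 10^(95/10) + 10^(86/10) + 10^(87/10) + 10^(88/10) = 4.693e+09.
L_total = 10·log₁₀(4.693e+09) = 96.71 dB(A).

96.7 dB(A)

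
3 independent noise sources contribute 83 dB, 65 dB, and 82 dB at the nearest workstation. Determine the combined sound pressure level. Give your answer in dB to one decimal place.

85.6 dB

Incoherent sources combine by intensity addition: L_total = 10·log₁₀(Σ 10^(L_i/10)).
Σ 10^(L/10) = 10^(83/10) + 10^(65/10) + 10^(82/10) = 3.612e+08.
L_total = 10·log₁₀(3.612e+08) = 85.58 dB.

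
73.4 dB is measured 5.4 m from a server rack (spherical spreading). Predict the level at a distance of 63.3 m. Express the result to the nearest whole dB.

52 dB

Point-source attenuation: ΔL = 20·log₁₀(r₂/r₁) = 20·log₁₀(63.3/5.4) = 21.380 dB.
L₂ = 73.4 − 20·log₁₀(63.3/5.4) = 73.4 − 21.380 = 52.02 dB.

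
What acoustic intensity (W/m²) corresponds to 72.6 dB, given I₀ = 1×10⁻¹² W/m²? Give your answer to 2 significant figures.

L = 10·log₁₀(I/I₀) ⇒ I = I₀·10^(L/10) = 10⁻¹² × 10^7.26.

1.8e-05 W/m²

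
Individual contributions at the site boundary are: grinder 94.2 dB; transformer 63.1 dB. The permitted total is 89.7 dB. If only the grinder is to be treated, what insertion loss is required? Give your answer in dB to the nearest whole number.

The untreated sources together contribute 10^(63.1/10) = 2.042e+06, i.e. 63.10 dB.
To meet 89.7 dB overall, the treated grinder may contribute at most 10^(89.7/10) − 2.042e+06 = 9.312e+08, i.e. 89.69 dB.
Required insertion loss = 94.2 − 89.69 = 4.51 dB.

5 dB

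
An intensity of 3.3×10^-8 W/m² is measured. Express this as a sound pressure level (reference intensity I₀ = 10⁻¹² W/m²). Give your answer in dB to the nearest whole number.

45 dB

I/I₀ = 3.3×10^-8/10⁻¹² = 3.3×10^4, and L = 10·log₁₀(I/I₀).
L = 10·(0.5185 + 4) = 45.19 dB.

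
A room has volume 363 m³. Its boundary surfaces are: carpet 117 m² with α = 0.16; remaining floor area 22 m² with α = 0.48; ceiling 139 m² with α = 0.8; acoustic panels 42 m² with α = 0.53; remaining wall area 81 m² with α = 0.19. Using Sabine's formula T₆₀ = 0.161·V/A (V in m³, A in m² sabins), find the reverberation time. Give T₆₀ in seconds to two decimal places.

0.33 s

Summing Sᵢαᵢ: 117·0.16 + 22·0.48 + 139·0.8 + 42·0.53 + 81·0.19 = 178.13 m².
T₆₀ = 0.161·V/A = 0.161·363/178.13 = 0.328 s.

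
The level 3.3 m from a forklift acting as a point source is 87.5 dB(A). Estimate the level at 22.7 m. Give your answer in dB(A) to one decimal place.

Point-source attenuation: ΔL = 20·log₁₀(r₂/r₁) = 20·log₁₀(22.7/3.3) = 16.750 dB.
L₂ = 87.5 − 20·log₁₀(22.7/3.3) = 87.5 − 16.750 = 70.75 dB(A).

70.7 dB(A)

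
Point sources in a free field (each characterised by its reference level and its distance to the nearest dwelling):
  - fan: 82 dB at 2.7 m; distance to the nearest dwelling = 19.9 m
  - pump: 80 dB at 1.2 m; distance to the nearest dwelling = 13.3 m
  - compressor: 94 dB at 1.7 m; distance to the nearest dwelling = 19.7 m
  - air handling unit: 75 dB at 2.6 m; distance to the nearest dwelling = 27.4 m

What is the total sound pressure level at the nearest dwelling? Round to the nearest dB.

74 dB

Apply inverse-square spreading to bring every level to the receiver, then sum 10^(L/10).
fan: 82 − 20·log₁₀(19.9/2.7) = 82 − 17.35 = 64.65 dB.
pump: 80 − 20·log₁₀(13.3/1.2) = 80 − 20.89 = 59.11 dB.
compressor: 94 − 20·log₁₀(19.7/1.7) = 94 − 21.28 = 72.72 dB.
air handling unit: 75 − 20·log₁₀(27.4/2.6) = 75 − 20.46 = 54.54 dB.
Σ 10^(L/10) = 2.272e+07 → L_total = 10·log₁₀(2.272e+07) = 73.56 dB.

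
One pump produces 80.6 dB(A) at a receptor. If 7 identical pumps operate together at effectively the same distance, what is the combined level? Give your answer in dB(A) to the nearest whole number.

89 dB(A)

N identical incoherent sources raise the level by 10·log₁₀ N.
L_total = 80.6 + 10·log₁₀(7) = 80.6 + 8.451 = 89.05 dB(A).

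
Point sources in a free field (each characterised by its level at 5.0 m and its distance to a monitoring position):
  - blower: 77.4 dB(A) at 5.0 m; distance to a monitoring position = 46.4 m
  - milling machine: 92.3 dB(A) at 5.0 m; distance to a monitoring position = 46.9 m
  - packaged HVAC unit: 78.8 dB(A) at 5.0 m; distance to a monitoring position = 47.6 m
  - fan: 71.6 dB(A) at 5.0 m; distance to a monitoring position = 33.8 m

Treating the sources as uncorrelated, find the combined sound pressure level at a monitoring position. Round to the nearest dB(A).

73 dB(A)

First find each source's level at the receiver (point-source: −20·log₁₀(r/r_ref)), then combine on an intensity basis.
blower: 77.4 − 20·log₁₀(46.4/5.0) = 77.4 − 19.35 = 58.05 dB(A).
milling machine: 92.3 − 20·log₁₀(46.9/5.0) = 92.3 − 19.44 = 72.86 dB(A).
packaged HVAC unit: 78.8 − 20·log₁₀(47.6/5.0) = 78.8 − 19.57 = 59.23 dB(A).
fan: 71.6 − 20·log₁₀(33.8/5.0) = 71.6 − 16.60 = 55.00 dB(A).
Σ 10^(L/10) = 2.109e+07 → L_total = 10·log₁₀(2.109e+07) = 73.24 dB(A).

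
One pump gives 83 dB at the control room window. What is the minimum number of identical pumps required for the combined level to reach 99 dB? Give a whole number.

40

N identical sources give L₁ + 10·log₁₀ N, so require 10·log₁₀ N ≥ 99 − 83 = 16.0 dB.
N ≥ 10^(16.0/10) = 39.811, so N = 40.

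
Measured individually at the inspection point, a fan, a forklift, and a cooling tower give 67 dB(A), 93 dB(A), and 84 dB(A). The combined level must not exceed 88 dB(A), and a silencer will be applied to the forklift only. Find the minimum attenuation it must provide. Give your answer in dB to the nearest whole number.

7 dB

Everything except the forklift sums to 10^(67/10) + 10^(84/10) = 2.562e+08 in linear terms, 84.09 dB(A).
To meet 88 dB(A) overall, the treated forklift may contribute at most 10^(88/10) − 2.562e+08 = 3.748e+08, i.e. 85.74 dB(A).
So the forklift must be reduced from 93 to 85.74 dB(A): IL = 7.26 dB.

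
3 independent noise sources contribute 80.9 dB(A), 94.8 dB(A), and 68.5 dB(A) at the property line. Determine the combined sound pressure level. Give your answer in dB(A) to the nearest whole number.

For uncorrelated sources the intensities add, so convert each level to linear form, sum, and take 10·log₁₀ of the total.
Σ 10^(L/10) = 10^(80.9/10) + 10^(94.8/10) + 10^(68.5/10) = 3.150e+09.
L_total = 10·log₁₀(3.150e+09) = 94.98 dB(A).

95 dB(A)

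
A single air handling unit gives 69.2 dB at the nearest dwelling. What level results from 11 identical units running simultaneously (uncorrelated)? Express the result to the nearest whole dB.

80 dB

L_total = L₁ + 10·log₁₀ N for N identical incoherent sources.
L_total = 69.2 + 10·log₁₀(11) = 69.2 + 10.414 = 79.61 dB.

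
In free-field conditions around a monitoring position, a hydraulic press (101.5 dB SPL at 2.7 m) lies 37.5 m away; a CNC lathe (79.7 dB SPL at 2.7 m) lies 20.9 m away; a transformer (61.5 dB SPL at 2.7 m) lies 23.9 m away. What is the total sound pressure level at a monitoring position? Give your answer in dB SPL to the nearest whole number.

79 dB SPL

Apply inverse-square spreading to bring every level to the receiver, then sum 10^(L/10).
hydraulic press: 101.5 − 20·log₁₀(37.5/2.7) = 101.5 − 22.85 = 78.65 dB SPL.
CNC lathe: 79.7 − 20·log₁₀(20.9/2.7) = 79.7 − 17.78 = 61.92 dB SPL.
transformer: 61.5 − 20·log₁₀(23.9/2.7) = 61.5 − 18.94 = 42.56 dB SPL.
Σ 10^(L/10) = 7.480e+07 → L_total = 10·log₁₀(7.480e+07) = 78.74 dB SPL.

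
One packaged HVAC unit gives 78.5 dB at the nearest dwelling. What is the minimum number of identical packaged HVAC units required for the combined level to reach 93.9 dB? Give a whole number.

The shortfall is 93.9 − 78.5 = 15.4 dB, and N units add 10·log₁₀ N, so need 10·log₁₀ N ≥ 15.4.
N ≥ 10^(15.4/10) = 34.674, so N = 35.

35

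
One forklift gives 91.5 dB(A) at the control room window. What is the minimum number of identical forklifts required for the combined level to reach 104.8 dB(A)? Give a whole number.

22

The shortfall is 104.8 − 91.5 = 13.3 dB, and N units add 10·log₁₀ N, so need 10·log₁₀ N ≥ 13.3.
N ≥ 10^(13.3/10) = 21.380, so N = 22.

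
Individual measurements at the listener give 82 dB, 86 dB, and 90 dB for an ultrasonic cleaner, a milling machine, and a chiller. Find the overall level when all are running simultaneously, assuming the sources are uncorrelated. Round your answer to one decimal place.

For uncorrelated sources the intensities add, so convert each level to linear form, sum, and take 10·log₁₀ of the total.
Σ 10^(L/10) = 10^(82/10) + 10^(86/10) + 10^(90/10) = 1.557e+09.
L_total = 10·log₁₀(1.557e+09) = 91.92 dB.

91.9 dB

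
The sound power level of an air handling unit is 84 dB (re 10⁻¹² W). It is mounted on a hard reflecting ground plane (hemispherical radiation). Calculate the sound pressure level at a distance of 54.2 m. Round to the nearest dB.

The power spreads over a hemisphere of area 2π·r², so L_p = L_w − 10·log₁₀(2π·r²).
2π·r² = 1.846e+04 m², 10·log₁₀ of that is 42.662 dB.
L_p = 84 − 42.662 = 41.34 dB.

41 dB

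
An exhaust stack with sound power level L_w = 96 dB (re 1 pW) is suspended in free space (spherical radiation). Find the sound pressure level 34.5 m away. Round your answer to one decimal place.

54.3 dB

The power spreads over a sphere of area 4π·r², so L_p = L_w − 10·log₁₀(4π·r²).
4π·r² = 1.496e+04 m², 10·log₁₀ of that is 41.748 dB.
L_p = 96 − 41.748 = 54.25 dB.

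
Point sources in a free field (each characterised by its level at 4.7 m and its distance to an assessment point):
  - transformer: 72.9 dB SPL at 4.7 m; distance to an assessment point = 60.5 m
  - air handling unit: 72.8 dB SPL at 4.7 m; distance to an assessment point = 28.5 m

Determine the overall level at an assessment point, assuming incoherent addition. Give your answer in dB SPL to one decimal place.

58.0 dB SPL

Propagate each source to the receiver with L = L_ref − 20·log₁₀(r/r_ref), then add intensities.
transformer: 72.9 − 20·log₁₀(60.5/4.7) = 72.9 − 22.19 = 50.71 dB SPL.
air handling unit: 72.8 − 20·log₁₀(28.5/4.7) = 72.8 − 15.65 = 57.15 dB SPL.
Σ 10^(L/10) = 6.359e+05 → L_total = 10·log₁₀(6.359e+05) = 58.03 dB SPL.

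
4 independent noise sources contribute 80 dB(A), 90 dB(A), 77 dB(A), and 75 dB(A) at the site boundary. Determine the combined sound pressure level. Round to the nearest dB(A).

91 dB(A)

For uncorrelated sources the intensities add, so convert each level to linear form, sum, and take 10·log₁₀ of the total.
Σ 10^(L/10) = 10^(80/10) + 10^(90/10) + 10^(77/10) + 10^(75/10) = 1.182e+09.
L_total = 10·log₁₀(1.182e+09) = 90.73 dB(A).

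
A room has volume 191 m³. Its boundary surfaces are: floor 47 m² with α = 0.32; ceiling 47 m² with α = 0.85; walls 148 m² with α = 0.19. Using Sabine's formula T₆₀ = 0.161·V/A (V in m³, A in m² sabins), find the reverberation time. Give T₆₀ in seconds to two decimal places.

0.37 s

Summing Sᵢαᵢ: 47·0.32 + 47·0.85 + 148·0.19 = 83.11 m².
T₆₀ = 0.161·V/A = 0.161·191/83.11 = 0.370 s.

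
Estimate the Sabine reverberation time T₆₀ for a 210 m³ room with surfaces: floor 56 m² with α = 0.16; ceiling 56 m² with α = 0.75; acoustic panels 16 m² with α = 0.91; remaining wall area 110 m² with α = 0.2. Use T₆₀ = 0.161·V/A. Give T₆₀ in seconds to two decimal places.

0.39 s

Summing Sᵢαᵢ: 56·0.16 + 56·0.75 + 16·0.91 + 110·0.2 = 87.52 m².
T₆₀ = 0.161 × 210 / 87.52 = 0.386 s.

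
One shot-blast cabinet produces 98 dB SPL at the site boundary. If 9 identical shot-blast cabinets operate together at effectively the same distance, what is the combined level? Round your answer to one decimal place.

N identical incoherent sources raise the level by 10·log₁₀ N.
L_total = 98 + 10·log₁₀(9) = 98 + 9.542 = 107.54 dB SPL.

107.5 dB SPL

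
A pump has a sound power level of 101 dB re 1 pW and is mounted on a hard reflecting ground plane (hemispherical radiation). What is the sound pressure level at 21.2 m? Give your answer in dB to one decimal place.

66.5 dB

The power spreads over a hemisphere of area 2π·r², so L_p = L_w − 10·log₁₀(2π·r²).
2π·r² = 2824 m², 10·log₁₀ of that is 34.509 dB.
L_p = 101 − 34.509 = 66.49 dB.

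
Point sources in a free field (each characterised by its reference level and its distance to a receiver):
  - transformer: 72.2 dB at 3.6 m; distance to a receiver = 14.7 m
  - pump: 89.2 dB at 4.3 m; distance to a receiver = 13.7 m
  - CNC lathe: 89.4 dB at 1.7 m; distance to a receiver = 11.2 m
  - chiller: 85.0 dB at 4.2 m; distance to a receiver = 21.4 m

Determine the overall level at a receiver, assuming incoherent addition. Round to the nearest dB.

81 dB

Apply inverse-square spreading to bring every level to the receiver, then sum 10^(L/10).
transformer: 72.2 − 20·log₁₀(14.7/3.6) = 72.2 − 12.22 = 59.98 dB.
pump: 89.2 − 20·log₁₀(13.7/4.3) = 89.2 − 10.07 = 79.13 dB.
CNC lathe: 89.4 − 20·log₁₀(11.2/1.7) = 89.4 − 16.38 = 73.02 dB.
chiller: 85.0 − 20·log₁₀(21.4/4.2) = 85.0 − 14.14 = 70.86 dB.
Σ 10^(L/10) = 1.152e+08 → L_total = 10·log₁₀(1.152e+08) = 80.61 dB.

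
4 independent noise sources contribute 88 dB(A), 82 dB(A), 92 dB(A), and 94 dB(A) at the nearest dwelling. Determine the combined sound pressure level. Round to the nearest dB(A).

Incoherent sources combine by intensity addition: L_total = 10·log₁₀(Σ 10^(L_i/10)).
Σ 10^(L/10) = 10^(88/10) + 10^(82/10) + 10^(92/10) + 10^(94/10) = 4.886e+09.
L_total = 10·log₁₀(4.886e+09) = 96.89 dB(A).

97 dB(A)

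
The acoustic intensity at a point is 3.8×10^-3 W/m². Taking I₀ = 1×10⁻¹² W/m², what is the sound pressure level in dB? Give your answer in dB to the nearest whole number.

I/I₀ = 3.8×10^-3/10⁻¹² = 3.8×10^9, and L = 10·log₁₀(I/I₀).
L = 10·(0.5798 + 9) = 95.80 dB.

96 dB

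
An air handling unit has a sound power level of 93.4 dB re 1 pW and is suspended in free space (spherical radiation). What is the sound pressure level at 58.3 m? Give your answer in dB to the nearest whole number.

47 dB

L_p = L_w − 10·log₁₀(4π·r²) with r = 58.3 m.
4π·r² = 4.271e+04 m², 10·log₁₀ of that is 46.305 dB.
L_p = 93.4 − 46.305 = 47.09 dB.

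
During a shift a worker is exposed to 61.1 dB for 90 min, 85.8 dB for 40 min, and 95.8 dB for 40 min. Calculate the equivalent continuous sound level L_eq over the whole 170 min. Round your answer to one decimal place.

The energy average is taken in the linear domain: L_eq = 10·log₁₀[(Σ tᵢ·10^(Lᵢ/10))/T], T = 170 min.
Σ tᵢ·10^(Lᵢ/10) = 90·10^(61.1/10) + 40·10^(85.8/10) + 40·10^(95.8/10) = 1.674e+11.
L_eq = 10·log₁₀(1.674e+11/170) = 89.93 dB.

89.9 dB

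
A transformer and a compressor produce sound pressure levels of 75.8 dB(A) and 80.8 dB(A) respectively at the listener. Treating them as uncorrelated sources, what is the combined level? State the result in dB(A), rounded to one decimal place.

Incoherent sources combine by intensity addition: L_total = 10·log₁₀(Σ 10^(L_i/10)).
Σ 10^(L/10) = 10^(75.8/10) + 10^(80.8/10) = 1.582e+08.
L_total = 10·log₁₀(1.582e+08) = 81.99 dB(A).

82.0 dB(A)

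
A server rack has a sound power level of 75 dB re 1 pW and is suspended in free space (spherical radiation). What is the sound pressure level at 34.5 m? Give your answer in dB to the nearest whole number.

The power spreads over a sphere of area 4π·r², so L_p = L_w − 10·log₁₀(4π·r²).
4π·r² = 1.496e+04 m², 10·log₁₀ of that is 41.748 dB.
L_p = 75 − 41.748 = 33.25 dB.

33 dB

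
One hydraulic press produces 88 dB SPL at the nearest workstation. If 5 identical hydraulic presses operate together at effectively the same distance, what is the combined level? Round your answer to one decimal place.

L_total = L₁ + 10·log₁₀ N for N identical incoherent sources.
L_total = 88 + 10·log₁₀(5) = 88 + 6.990 = 94.99 dB SPL.

95.0 dB SPL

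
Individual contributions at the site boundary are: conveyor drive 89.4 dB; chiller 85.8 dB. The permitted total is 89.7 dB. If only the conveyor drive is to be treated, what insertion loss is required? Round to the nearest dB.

2 dB

Everything except the conveyor drive sums to 10^(85.8/10) = 3.802e+08 in linear terms, 85.80 dB.
The limit corresponds to 10^(89.7/10) = 9.333e+08; subtracting the fixed part leaves 5.531e+08 for the conveyor drive, i.e. 87.43 dB.
Required insertion loss = 89.4 − 87.43 = 1.97 dB.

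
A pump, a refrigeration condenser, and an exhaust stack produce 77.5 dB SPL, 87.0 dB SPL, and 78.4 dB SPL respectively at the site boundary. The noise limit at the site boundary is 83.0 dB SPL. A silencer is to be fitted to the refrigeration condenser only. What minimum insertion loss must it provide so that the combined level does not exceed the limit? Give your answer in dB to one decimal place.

Everything except the refrigeration condenser sums to 10^(77.5/10) + 10^(78.4/10) = 1.254e+08 in linear terms, 80.98 dB SPL.
The limit corresponds to 10^(83.0/10) = 1.995e+08; subtracting the fixed part leaves 7.411e+07 for the refrigeration condenser, i.e. 78.70 dB SPL.
So the refrigeration condenser must be reduced from 87.0 to 78.70 dB SPL: IL = 8.30 dB.

8.3 dB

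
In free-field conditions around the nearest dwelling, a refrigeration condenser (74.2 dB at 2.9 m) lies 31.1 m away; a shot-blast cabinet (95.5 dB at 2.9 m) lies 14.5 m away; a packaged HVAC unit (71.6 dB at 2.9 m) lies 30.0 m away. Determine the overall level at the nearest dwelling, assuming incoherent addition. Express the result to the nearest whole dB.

82 dB

First find each source's level at the receiver (point-source: −20·log₁₀(r/r_ref)), then combine on an intensity basis.
refrigeration condenser: 74.2 − 20·log₁₀(31.1/2.9) = 74.2 − 20.61 = 53.59 dB.
shot-blast cabinet: 95.5 − 20·log₁₀(14.5/2.9) = 95.5 − 13.98 = 81.52 dB.
packaged HVAC unit: 71.6 − 20·log₁₀(30.0/2.9) = 71.6 − 20.29 = 51.31 dB.
Σ 10^(L/10) = 1.423e+08 → L_total = 10·log₁₀(1.423e+08) = 81.53 dB.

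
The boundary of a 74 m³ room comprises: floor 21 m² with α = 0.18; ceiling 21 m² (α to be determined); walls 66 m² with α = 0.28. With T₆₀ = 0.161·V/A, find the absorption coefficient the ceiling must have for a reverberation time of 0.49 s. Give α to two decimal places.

Required total absorption A = 0.161·74/0.49 = 24.31 m².
Absorption from the other surfaces = 21·0.18 + 66·0.28 = 22.26 m², so the ceiling must supply 2.05 m² over 21 m².
α = 2.05/21 = 0.098.

0.10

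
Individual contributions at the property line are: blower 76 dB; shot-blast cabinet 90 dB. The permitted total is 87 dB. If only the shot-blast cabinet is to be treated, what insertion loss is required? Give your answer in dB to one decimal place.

3.4 dB

Fixed contribution from the other source: Σ 10^(L/10) = 10^(76/10) = 3.981e+07 (76.00 dB).
To meet 87 dB overall, the treated shot-blast cabinet may contribute at most 10^(87/10) − 3.981e+07 = 4.614e+08, i.e. 86.64 dB.
So the shot-blast cabinet must be reduced from 90 to 86.64 dB: IL = 3.36 dB.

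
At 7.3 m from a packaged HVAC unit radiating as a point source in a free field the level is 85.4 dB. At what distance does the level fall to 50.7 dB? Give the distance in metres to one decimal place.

396.6 m

Point-source spreading drops the level by 20·log₁₀(r₂/r₁); inverting, r₂/r₁ = 10^(ΔL/20).
r₂ = 7.3·10^((85.4−50.7)/20) = 7.3·10^(34.7/20) = 396.57 m.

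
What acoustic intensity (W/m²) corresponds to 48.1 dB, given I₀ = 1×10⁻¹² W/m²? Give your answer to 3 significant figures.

6.46e-08 W/m²

I = I₀·10^(L/10) = 10⁻¹² × 10^(48.1/10) = 10^(-7.190).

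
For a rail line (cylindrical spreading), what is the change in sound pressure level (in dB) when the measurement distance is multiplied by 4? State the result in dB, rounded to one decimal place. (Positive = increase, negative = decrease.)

Line-source spreading: ΔL = −10·log₁₀(r₂/r₁).
ΔL = −10·log₁₀(4) = -6.02 dB.

-6.0 dB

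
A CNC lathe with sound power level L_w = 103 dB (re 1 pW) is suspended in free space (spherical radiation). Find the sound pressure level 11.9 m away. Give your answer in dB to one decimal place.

L_p = L_w − 10·log₁₀(4π·r²) with r = 11.9 m.
4π·r² = 1780 m², 10·log₁₀ of that is 32.503 dB.
L_p = 103 − 32.503 = 70.50 dB.

70.5 dB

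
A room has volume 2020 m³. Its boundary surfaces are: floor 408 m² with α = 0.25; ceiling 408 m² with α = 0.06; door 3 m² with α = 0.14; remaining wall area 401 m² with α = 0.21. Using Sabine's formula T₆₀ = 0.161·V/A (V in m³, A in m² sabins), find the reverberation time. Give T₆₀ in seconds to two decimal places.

Total absorption A = 408·0.25 + 408·0.06 + 3·0.14 + 401·0.21 = 211.11 m² sabins.
T₆₀ = 0.161·V/A = 0.161·2020/211.11 = 1.541 s.

1.54 s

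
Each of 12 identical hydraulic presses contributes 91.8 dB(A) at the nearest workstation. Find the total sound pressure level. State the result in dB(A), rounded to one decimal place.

L_total = L₁ + 10·log₁₀ N for N identical incoherent sources.
L_total = 91.8 + 10·log₁₀(12) = 91.8 + 10.792 = 102.59 dB(A).

102.6 dB(A)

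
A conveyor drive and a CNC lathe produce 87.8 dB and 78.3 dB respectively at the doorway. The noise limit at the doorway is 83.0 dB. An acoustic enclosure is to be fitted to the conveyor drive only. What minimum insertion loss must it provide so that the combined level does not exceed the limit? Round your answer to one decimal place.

6.6 dB

Everything except the conveyor drive sums to 10^(78.3/10) = 6.761e+07 in linear terms, 78.30 dB.
The limit corresponds to 10^(83.0/10) = 1.995e+08; subtracting the fixed part leaves 1.319e+08 for the conveyor drive, i.e. 81.20 dB.
Required insertion loss = 87.8 − 81.20 = 6.60 dB.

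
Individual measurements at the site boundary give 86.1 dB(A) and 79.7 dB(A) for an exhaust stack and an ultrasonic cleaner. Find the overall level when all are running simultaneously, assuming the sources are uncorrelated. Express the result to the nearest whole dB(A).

87 dB(A)

Incoherent sources combine by intensity addition: L_total = 10·log₁₀(Σ 10^(L_i/10)).
Σ 10^(L/10) = 10^(86.1/10) + 10^(79.7/10) = 5.007e+08.
L_total = 10·log₁₀(5.007e+08) = 87.00 dB(A).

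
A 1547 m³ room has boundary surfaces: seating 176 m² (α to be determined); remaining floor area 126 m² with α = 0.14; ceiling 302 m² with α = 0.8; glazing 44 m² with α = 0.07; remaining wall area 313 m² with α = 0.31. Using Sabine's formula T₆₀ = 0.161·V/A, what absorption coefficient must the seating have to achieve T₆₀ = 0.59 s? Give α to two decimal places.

From T₆₀ = 0.161·V/A, the target T₆₀ = 0.59 s needs A = 0.161·1547/0.59 = 422.15 m².
Absorption from the other surfaces = 126·0.14 + 302·0.8 + 44·0.07 + 313·0.31 = 359.35 m², so the seating must supply 62.80 m² over 176 m².
α = 62.80/176 = 0.357.

0.36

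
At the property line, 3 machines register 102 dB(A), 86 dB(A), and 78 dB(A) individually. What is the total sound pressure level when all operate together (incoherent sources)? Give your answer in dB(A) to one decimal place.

102.1 dB(A)

Incoherent sources combine by intensity addition: L_total = 10·log₁₀(Σ 10^(L_i/10)).
Σ 10^(L/10) = 10^(102/10) + 10^(86/10) + 10^(78/10) = 1.631e+10.
L_total = 10·log₁₀(1.631e+10) = 102.12 dB(A).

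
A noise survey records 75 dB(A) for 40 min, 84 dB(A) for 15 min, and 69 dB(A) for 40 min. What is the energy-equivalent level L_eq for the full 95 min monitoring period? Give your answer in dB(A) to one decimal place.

77.5 dB(A)

L_eq = 10·log₁₀[(1/T)·Σ tᵢ·10^(Lᵢ/10)] with T = 95 min.
Σ tᵢ·10^(Lᵢ/10) = 40·10^(75/10) + 15·10^(84/10) + 40·10^(69/10) = 5.350e+09.
L_eq = 10·log₁₀(5.350e+09/95) = 77.51 dB(A).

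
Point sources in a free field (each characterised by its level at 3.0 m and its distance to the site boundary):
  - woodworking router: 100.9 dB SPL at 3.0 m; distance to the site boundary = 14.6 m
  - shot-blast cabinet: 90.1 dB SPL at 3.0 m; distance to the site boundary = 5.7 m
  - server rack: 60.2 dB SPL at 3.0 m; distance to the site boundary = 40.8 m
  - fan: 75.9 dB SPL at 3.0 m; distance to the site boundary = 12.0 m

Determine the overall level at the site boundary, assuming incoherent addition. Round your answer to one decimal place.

89.1 dB SPL

First find each source's level at the receiver (point-source: −20·log₁₀(r/r_ref)), then combine on an intensity basis.
woodworking router: 100.9 − 20·log₁₀(14.6/3.0) = 100.9 − 13.74 = 87.16 dB SPL.
shot-blast cabinet: 90.1 − 20·log₁₀(5.7/3.0) = 90.1 − 5.58 = 84.52 dB SPL.
server rack: 60.2 − 20·log₁₀(40.8/3.0) = 60.2 − 22.67 = 37.53 dB SPL.
fan: 75.9 − 20·log₁₀(12.0/3.0) = 75.9 − 12.04 = 63.86 dB SPL.
Σ 10^(L/10) = 8.053e+08 → L_total = 10·log₁₀(8.053e+08) = 89.06 dB SPL.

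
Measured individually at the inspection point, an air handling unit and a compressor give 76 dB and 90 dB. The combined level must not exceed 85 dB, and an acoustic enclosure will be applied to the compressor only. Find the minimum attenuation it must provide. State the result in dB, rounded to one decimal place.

5.6 dB

The untreated sources together contribute 10^(76/10) = 3.981e+07, i.e. 76.00 dB.
To meet 85 dB overall, the treated compressor may contribute at most 10^(85/10) − 3.981e+07 = 2.764e+08, i.e. 84.42 dB.
Required insertion loss = 90 − 84.42 = 5.58 dB.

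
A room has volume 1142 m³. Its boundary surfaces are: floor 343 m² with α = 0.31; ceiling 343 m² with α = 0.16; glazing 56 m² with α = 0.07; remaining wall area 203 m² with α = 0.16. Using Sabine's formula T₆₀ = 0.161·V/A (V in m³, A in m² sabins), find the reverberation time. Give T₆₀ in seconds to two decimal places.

0.93 s

A = Σ Sᵢαᵢ = 343·0.31 + 343·0.16 + 56·0.07 + 203·0.16 = 197.61 m².
T₆₀ = 0.161·V/A = 0.161·1142/197.61 = 0.930 s.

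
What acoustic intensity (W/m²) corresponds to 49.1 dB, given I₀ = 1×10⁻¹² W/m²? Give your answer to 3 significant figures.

I = I₀·10^(L/10) = 10⁻¹² × 10^(49.1/10) = 10^(-7.090).

8.13e-08 W/m²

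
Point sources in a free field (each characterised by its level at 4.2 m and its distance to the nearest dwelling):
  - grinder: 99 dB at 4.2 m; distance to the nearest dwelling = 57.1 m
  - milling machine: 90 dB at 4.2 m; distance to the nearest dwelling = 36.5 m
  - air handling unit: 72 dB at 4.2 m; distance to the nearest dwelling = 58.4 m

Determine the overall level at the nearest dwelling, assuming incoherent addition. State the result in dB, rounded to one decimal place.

77.5 dB

First find each source's level at the receiver (point-source: −20·log₁₀(r/r_ref)), then combine on an intensity basis.
grinder: 99 − 20·log₁₀(57.1/4.2) = 99 − 22.67 = 76.33 dB.
milling machine: 90 − 20·log₁₀(36.5/4.2) = 90 − 18.78 = 71.22 dB.
air handling unit: 72 − 20·log₁₀(58.4/4.2) = 72 − 22.86 = 49.14 dB.
Σ 10^(L/10) = 5.630e+07 → L_total = 10·log₁₀(5.630e+07) = 77.50 dB.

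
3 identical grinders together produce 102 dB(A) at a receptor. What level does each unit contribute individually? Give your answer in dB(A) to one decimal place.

3 equal contributions raise the level by 10·log₁₀ 3 = 4.771 dB, so each unit alone gives 102 − 4.771.

97.2 dB(A)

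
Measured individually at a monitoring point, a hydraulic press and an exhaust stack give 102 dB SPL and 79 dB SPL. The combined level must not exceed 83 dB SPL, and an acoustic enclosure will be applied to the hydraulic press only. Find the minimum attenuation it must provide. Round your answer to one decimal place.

21.2 dB

Fixed contribution from the other source: Σ 10^(L/10) = 10^(79/10) = 7.943e+07 (79.00 dB SPL).
The limit corresponds to 10^(83/10) = 1.995e+08; subtracting the fixed part leaves 1.201e+08 for the hydraulic press, i.e. 80.80 dB SPL.
So the hydraulic press must be reduced from 102 to 80.80 dB SPL: IL = 21.20 dB.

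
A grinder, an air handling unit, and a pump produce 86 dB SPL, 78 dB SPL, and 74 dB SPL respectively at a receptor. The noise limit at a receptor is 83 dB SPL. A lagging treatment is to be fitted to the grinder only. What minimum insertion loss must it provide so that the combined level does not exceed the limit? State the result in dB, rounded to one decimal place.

5.5 dB

Everything except the grinder sums to 10^(78/10) + 10^(74/10) = 8.821e+07 in linear terms, 79.46 dB SPL.
To meet 83 dB SPL overall, the treated grinder may contribute at most 10^(83/10) − 8.821e+07 = 1.113e+08, i.e. 80.47 dB SPL.
Required insertion loss = 86 − 80.47 = 5.53 dB.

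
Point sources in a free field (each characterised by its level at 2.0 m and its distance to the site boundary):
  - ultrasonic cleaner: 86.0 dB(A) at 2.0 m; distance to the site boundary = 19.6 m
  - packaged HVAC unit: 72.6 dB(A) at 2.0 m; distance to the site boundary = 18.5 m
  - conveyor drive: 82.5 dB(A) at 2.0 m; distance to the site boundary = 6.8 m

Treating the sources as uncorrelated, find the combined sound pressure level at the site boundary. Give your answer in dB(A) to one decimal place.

73.0 dB(A)

First find each source's level at the receiver (point-source: −20·log₁₀(r/r_ref)), then combine on an intensity basis.
ultrasonic cleaner: 86.0 − 20·log₁₀(19.6/2.0) = 86.0 − 19.82 = 66.18 dB(A).
packaged HVAC unit: 72.6 − 20·log₁₀(18.5/2.0) = 72.6 − 19.32 = 53.28 dB(A).
conveyor drive: 82.5 − 20·log₁₀(6.8/2.0) = 82.5 − 10.63 = 71.87 dB(A).
Σ 10^(L/10) = 1.974e+07 → L_total = 10·log₁₀(1.974e+07) = 72.95 dB(A).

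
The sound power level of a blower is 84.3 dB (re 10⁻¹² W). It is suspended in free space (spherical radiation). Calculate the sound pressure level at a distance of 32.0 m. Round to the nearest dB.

43 dB

L_p = L_w − 10·log₁₀(4π·r²) with r = 32.0 m.
4π·r² = 1.287e+04 m², 10·log₁₀ of that is 41.095 dB.
L_p = 84.3 − 41.095 = 43.20 dB.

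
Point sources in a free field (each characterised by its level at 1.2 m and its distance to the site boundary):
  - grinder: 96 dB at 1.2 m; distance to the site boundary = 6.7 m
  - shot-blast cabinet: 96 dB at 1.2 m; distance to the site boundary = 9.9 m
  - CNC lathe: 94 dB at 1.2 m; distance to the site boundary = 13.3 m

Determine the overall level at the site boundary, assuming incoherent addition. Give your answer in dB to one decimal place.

First find each source's level at the receiver (point-source: −20·log₁₀(r/r_ref)), then combine on an intensity basis.
grinder: 96 − 20·log₁₀(6.7/1.2) = 96 − 14.94 = 81.06 dB.
shot-blast cabinet: 96 − 20·log₁₀(9.9/1.2) = 96 − 18.33 = 77.67 dB.
CNC lathe: 94 − 20·log₁₀(13.3/1.2) = 94 − 20.89 = 73.11 dB.
Σ 10^(L/10) = 2.066e+08 → L_total = 10·log₁₀(2.066e+08) = 83.15 dB.

83.2 dB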